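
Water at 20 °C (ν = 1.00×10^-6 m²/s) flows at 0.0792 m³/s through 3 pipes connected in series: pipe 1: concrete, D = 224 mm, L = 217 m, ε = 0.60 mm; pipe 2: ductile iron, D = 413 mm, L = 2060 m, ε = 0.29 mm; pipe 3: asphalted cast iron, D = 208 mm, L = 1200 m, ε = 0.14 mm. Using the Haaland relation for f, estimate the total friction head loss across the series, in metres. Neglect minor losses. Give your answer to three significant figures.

Pipe 1: V = 2.010 m/s, Re = 4.50×10^5, ε/D = 0.00268, f = 0.02569, h_1 = f(L/D)V²/2g = 5.124 m
Pipe 2: V = 0.5912 m/s, Re = 2.44×10^5, ε/D = 7.02×10^-4, f = 0.01938, h_2 = f(L/D)V²/2g = 1.722 m
Pipe 3: V = 2.331 m/s, Re = 4.85×10^5, ε/D = 6.73×10^-4, f = 0.01862, h_3 = f(L/D)V²/2g = 29.74 m
Series → Q common, losses add: H = Σh = 36.59 m

H ≈ 36.6 m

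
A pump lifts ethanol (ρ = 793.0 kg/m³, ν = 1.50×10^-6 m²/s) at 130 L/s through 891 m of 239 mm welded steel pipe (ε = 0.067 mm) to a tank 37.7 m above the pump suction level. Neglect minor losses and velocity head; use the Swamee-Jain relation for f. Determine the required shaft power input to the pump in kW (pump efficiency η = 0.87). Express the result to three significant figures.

V = 4Q/(πD²) = 2.898 m/s; Re = 4.62×10^5; ε/D = 2.80×10^-4; f = 0.01631
h_f = f(L/D)V²/2g = 26.02 m
Total head H = z + h_f = 37.7 + 26.02 = 63.72 m
P_hyd = ρgQH = 793.0·9.81·0.130·63.72 = 64.44 kW
P_shaft = P_hyd/η = 64.44/0.87 = 74.07 kW

P_shaft ≈ 74.1 kW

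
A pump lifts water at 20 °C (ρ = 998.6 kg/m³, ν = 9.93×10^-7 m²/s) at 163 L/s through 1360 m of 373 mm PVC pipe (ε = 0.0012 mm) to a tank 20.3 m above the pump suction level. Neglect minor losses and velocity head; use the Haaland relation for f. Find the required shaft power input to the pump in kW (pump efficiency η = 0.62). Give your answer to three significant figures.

V = 4Q/(πD²) = 1.492 m/s; Re = 5.60×10^5; ε/D = 3.22×10^-6; f = 0.01284
h_f = f(L/D)V²/2g = 5.309 m
Total head H = z + h_f = 20.3 + 5.309 = 25.61 m
P_hyd = ρgQH = 998.6·9.81·0.163·25.61 = 40.89 kW
P_shaft = P_hyd/η = 40.89/0.62 = 65.96 kW

P_shaft ≈ 66.0 kW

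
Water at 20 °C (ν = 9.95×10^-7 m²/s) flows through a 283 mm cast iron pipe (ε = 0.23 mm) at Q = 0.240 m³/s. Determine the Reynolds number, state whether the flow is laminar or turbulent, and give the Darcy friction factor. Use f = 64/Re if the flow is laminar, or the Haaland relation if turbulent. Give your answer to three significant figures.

V = 4Q/(πD²) = 3.815 m/s
Re = VD/ν = 3.815·0.283/9.95×10^-7 = 1.09×10^6
Re > 4000 → turbulent; ε/D = 8.13×10^-4
Haaland: f = 0.01900

Re ≈ 1.09×10^6; turbulent; f ≈ 0.0190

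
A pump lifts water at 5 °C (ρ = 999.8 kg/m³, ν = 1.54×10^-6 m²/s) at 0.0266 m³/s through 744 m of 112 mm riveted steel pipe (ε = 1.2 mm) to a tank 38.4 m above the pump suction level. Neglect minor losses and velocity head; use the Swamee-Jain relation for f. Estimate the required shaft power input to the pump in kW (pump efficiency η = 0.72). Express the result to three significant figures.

P_shaft ≈ 49.0 kW

V = 4Q/(πD²) = 2.700 m/s; Re = 1.96×10^5; ε/D = 0.0107; f = 0.03925
h_f = f(L/D)V²/2g = 96.88 m
Total head H = z + h_f = 38.4 + 96.88 = 135.3 m
P_hyd = ρgQH = 999.8·9.81·0.0266·135.3 = 35.29 kW
P_shaft = P_hyd/η = 35.29/0.72 = 49.02 kW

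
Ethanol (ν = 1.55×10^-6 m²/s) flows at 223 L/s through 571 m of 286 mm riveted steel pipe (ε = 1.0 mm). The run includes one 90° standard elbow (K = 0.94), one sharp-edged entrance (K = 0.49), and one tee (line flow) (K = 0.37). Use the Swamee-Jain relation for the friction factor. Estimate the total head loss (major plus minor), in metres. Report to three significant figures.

V = 4Q/(πD²) = 3.471 m/s; V²/2g = 0.6141 m
Re = 6.40×10^5, ε/D = 0.00350 → f = 0.02761 (Swamee-Jain)
Major: h_f = f(L/D)·V²/2g = 0.02761·1997·0.6141 = 33.85 m
Minor: ΣK = 1.80; h_m = ΣK·V²/2g = 1.105 m
Total H_L = 33.85 + 1.105 = 34.96 m

H_L ≈ 35.0 m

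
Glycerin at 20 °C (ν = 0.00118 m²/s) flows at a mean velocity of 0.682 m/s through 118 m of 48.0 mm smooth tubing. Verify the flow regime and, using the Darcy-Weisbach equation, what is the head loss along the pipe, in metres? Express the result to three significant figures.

h_f ≈ 134 m

Re = VD/ν = 0.682·0.04800/0.00118 = 27.7 → laminar (Re < 2300)
f = 64/Re = 2.307
h_f = f(L/D)V²/(2g) = 2.307·(118/0.04800)·0.682²/(2·9.81) = 134.4 m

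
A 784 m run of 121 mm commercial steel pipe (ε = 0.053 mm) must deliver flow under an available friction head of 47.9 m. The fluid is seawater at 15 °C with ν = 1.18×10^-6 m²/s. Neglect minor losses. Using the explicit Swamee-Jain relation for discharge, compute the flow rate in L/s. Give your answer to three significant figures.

Swamee-Jain (Type II): Q = -0.965·√(gD⁵h_f/L)·ln[ε/(3.7D) + √(3.17ν²L/(gD³h_f))]
√(gD⁵h_f/L) = √(9.81·0.121⁵·47.9/784) = 0.003943
ε/(3.7D) = 1.18×10^-4; √(3.17ν²L/(gD³h_f)) = 6.45×10^-5
Q = -0.965·0.003943·ln(1.829×10^-4) = 0.03275 m³/s
Check: V = 2.85 m/s, Re = 2.92×10^5, f = 0.01800, h_f = 48.2 m ≈ 47.9 m ✓

Q ≈ 32.7 L/s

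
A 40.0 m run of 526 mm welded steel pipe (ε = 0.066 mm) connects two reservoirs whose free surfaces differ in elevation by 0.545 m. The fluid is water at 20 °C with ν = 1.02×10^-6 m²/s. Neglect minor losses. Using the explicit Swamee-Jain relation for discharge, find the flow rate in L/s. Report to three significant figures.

Q ≈ 706 L/s

Swamee-Jain (Type II): Q = -0.965·√(gD⁵h_f/L)·ln[ε/(3.7D) + √(3.17ν²L/(gD³h_f))]
√(gD⁵h_f/L) = √(9.81·0.526⁵·0.545/40.0) = 0.07336
ε/(3.7D) = 3.39×10^-5; √(3.17ν²L/(gD³h_f)) = 1.30×10^-5
Q = -0.965·0.07336·ln(4.693×10^-5) = 0.7056 m³/s
Check: V = 3.25 m/s, Re = 1.67×10^6, f = 0.01342, h_f = 0.548 m ≈ 0.545 m ✓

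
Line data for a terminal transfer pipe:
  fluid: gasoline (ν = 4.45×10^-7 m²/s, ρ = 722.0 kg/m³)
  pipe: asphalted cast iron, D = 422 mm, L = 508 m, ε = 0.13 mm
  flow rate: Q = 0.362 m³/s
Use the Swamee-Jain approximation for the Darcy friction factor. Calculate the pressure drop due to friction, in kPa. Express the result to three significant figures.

V = 4Q/(πD²) = 4·0.362/(π·0.422²) = 2.588 m/s
Re = VD/ν = 2.588·0.422/4.45×10^-7 = 2.45×10^6 → turbulent
ε/D = 0.13/422 = 3.08×10^-4
Swamee-Jain: f = 0.01540
h_f = f(L/D)V²/(2g) = 0.01540·(508/0.422)·2.588²/(2·9.81) = 6.328 m
Δp = ρg·h_f = 722.0·9.81·6.328 = 44.82 kPa

Δp ≈ 44.8 kPa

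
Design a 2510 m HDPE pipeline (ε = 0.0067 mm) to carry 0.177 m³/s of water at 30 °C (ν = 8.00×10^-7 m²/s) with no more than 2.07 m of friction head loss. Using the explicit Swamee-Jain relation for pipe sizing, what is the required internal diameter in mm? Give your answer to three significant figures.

D ≈ 535 mm

Swamee-Jain (Type III): D = 0.66·[ε^1.25·(LQ²/(gh_f))^4.75 + ν·Q^9.4·(L/(gh_f))^5.2]^0.04
LQ²/(gh_f) = 3.872; L/(gh_f) = 123.6
Term 1 = ε^1.25·(…)^4.75 = 2.12×10^-4; Term 2 = ν·Q^9.4·(…)^5.2 = 0.00516
D = 0.66·(2.12×10^-4 + 0.00516)^0.04 = 0.5355 m = 535 mm
Check: V = 0.786 m/s, Re = 5.26×10^5, f = 0.01318, h_f = 1.94 m ≈ 2.07 m ✓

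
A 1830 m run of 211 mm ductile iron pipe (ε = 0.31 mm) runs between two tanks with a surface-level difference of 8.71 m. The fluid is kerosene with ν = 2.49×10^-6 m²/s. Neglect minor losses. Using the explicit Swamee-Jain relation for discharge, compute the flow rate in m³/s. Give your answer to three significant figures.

Q ≈ 0.0316 m³/s

Swamee-Jain (Type II): Q = -0.965·√(gD⁵h_f/L)·ln[ε/(3.7D) + √(3.17ν²L/(gD³h_f))]
√(gD⁵h_f/L) = √(9.81·0.211⁵·8.71/1830) = 0.004419
ε/(3.7D) = 3.97×10^-4; √(3.17ν²L/(gD³h_f)) = 2.12×10^-4
Q = -0.965·0.004419·ln(6.088×10^-4) = 0.03157 m³/s
Check: V = 0.903 m/s, Re = 7.65×10^4, f = 0.02438, h_f = 8.79 m ≈ 8.71 m ✓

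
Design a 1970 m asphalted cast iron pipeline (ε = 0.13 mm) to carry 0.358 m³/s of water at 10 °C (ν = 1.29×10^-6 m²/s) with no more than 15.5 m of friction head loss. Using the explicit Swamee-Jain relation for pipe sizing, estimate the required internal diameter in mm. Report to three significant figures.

Swamee-Jain (Type III): D = 0.66·[ε^1.25·(LQ²/(gh_f))^4.75 + ν·Q^9.4·(L/(gh_f))^5.2]^0.04
LQ²/(gh_f) = 1.660; L/(gh_f) = 12.96
Term 1 = ε^1.25·(…)^4.75 = 1.54×10^-4; Term 2 = ν·Q^9.4·(…)^5.2 = 5.03×10^-5
D = 0.66·(1.54×10^-4 + 5.03×10^-5)^0.04 = 0.4699 m = 470 mm
Check: V = 2.06 m/s, Re = 7.52×10^5, f = 0.01577, h_f = 14.4 m ≈ 15.5 m ✓

D ≈ 470 mm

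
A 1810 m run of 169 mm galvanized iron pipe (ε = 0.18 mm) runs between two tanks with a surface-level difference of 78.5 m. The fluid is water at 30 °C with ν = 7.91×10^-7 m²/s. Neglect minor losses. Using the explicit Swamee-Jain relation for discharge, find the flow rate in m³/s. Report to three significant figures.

Q ≈ 0.0595 m³/s

Swamee-Jain (Type II): Q = -0.965·√(gD⁵h_f/L)·ln[ε/(3.7D) + √(3.17ν²L/(gD³h_f))]
√(gD⁵h_f/L) = √(9.81·0.169⁵·78.5/1810) = 0.007659
ε/(3.7D) = 2.88×10^-4; √(3.17ν²L/(gD³h_f)) = 3.11×10^-5
Q = -0.965·0.007659·ln(3.189×10^-4) = 0.05950 m³/s
Check: V = 2.65 m/s, Re = 5.67×10^5, f = 0.02056, h_f = 79.0 m ≈ 78.5 m ✓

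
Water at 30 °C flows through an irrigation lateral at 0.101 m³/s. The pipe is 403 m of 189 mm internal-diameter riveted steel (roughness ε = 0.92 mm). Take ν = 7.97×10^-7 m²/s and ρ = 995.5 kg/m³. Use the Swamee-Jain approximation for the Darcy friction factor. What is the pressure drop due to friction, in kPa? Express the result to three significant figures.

V = 4Q/(πD²) = 4·0.101/(π·0.189²) = 3.600 m/s
Re = VD/ν = 3.600·0.189/7.97×10^-7 = 8.54×10^5 → turbulent
ε/D = 0.92/189 = 0.00487
Swamee-Jain: f = 0.03030
h_f = f(L/D)V²/(2g) = 0.03030·(403/0.189)·3.600²/(2·9.81) = 42.68 m
Δp = ρg·h_f = 995.5·9.81·42.68 = 416.8 kPa

Δp ≈ 417 kPa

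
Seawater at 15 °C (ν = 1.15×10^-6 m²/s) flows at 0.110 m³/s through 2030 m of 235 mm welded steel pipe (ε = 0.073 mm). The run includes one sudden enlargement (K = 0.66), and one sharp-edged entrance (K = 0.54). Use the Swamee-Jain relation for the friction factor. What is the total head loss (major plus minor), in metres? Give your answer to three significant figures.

V = 4Q/(πD²) = 2.536 m/s; V²/2g = 0.3278 m
Re = 5.18×10^5, ε/D = 3.11×10^-4 → f = 0.01642 (Swamee-Jain)
Major: h_f = f(L/D)·V²/2g = 0.01642·8638·0.3278 = 46.49 m
Minor: ΣK = 1.20; h_m = ΣK·V²/2g = 0.3934 m
Total H_L = 46.49 + 0.3934 = 46.89 m

H_L ≈ 46.9 m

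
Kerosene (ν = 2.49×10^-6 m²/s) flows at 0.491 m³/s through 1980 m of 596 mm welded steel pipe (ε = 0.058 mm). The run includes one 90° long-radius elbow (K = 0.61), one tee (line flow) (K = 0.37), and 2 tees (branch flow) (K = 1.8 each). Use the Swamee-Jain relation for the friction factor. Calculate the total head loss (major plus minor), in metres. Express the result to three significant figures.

V = 4Q/(πD²) = 1.760 m/s; V²/2g = 0.1579 m
Re = 4.21×10^5, ε/D = 9.73×10^-5 → f = 0.01474 (Swamee-Jain)
Major: h_f = f(L/D)·V²/2g = 0.01474·3322·0.1579 = 7.729 m
Minor: ΣK = 4.58; h_m = ΣK·V²/2g = 0.7230 m
Total H_L = 7.729 + 0.7230 = 8.452 m

H_L ≈ 8.45 m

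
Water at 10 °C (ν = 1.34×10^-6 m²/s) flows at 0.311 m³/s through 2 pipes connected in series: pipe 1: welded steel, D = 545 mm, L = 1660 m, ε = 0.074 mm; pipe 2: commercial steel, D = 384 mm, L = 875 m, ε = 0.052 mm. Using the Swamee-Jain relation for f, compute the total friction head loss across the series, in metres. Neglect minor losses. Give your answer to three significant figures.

H ≈ 16.0 m

Pipe 1: V = 1.333 m/s, Re = 5.42×10^5, ε/D = 1.36×10^-4, f = 0.01475, h_1 = f(L/D)V²/2g = 4.069 m
Pipe 2: V = 2.685 m/s, Re = 7.70×10^5, ε/D = 1.35×10^-4, f = 0.01428, h_2 = f(L/D)V²/2g = 11.96 m
Series → Q common, losses add: H = Σh = 16.03 m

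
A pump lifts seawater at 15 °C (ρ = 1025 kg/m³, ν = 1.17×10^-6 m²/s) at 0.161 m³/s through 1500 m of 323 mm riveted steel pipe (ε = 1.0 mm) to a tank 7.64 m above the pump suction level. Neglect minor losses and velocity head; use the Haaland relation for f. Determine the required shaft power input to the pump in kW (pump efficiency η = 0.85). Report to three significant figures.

V = 4Q/(πD²) = 1.965 m/s; Re = 5.42×10^5; ε/D = 0.00310; f = 0.02667
h_f = f(L/D)V²/2g = 24.37 m
Total head H = z + h_f = 7.64 + 24.37 = 32.01 m
P_hyd = ρgQH = 1025·9.81·0.161·32.01 = 51.82 kW
P_shaft = P_hyd/η = 51.82/0.85 = 60.97 kW

P_shaft ≈ 61.0 kW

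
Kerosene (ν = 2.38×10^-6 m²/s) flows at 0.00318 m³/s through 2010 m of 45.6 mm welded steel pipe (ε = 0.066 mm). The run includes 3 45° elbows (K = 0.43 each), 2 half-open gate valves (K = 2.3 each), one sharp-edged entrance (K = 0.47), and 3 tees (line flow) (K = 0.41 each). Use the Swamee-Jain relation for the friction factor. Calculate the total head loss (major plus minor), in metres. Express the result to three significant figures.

V = 4Q/(πD²) = 1.947 m/s; V²/2g = 0.1932 m
Re = 3.73×10^4, ε/D = 0.00145 → f = 0.02636 (Swamee-Jain)
Major: h_f = f(L/D)·V²/2g = 0.02636·44079·0.1932 = 224.5 m
Minor: ΣK = 7.59; h_m = ΣK·V²/2g = 1.467 m
Total H_L = 224.5 + 1.467 = 226.0 m

H_L ≈ 226 m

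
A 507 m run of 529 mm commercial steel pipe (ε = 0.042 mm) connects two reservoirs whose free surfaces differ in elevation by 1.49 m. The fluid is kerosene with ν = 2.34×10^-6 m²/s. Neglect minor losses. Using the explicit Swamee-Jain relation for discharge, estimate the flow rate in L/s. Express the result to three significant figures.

Q ≈ 312 L/s

Swamee-Jain (Type II): Q = -0.965·√(gD⁵h_f/L)·ln[ε/(3.7D) + √(3.17ν²L/(gD³h_f))]
√(gD⁵h_f/L) = √(9.81·0.529⁵·1.49/507) = 0.03456
ε/(3.7D) = 2.15×10^-5; √(3.17ν²L/(gD³h_f)) = 6.38×10^-5
Q = -0.965·0.03456·ln(8.523×10^-5) = 0.3125 m³/s
Check: V = 1.42 m/s, Re = 3.21×10^5, f = 0.01508, h_f = 1.49 m ≈ 1.49 m ✓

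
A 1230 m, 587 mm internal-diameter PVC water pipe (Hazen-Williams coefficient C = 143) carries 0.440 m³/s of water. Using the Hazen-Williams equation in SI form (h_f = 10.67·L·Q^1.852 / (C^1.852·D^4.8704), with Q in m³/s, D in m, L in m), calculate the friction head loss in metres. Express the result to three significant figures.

h_f = 10.67·1230·0.440^1.852 / (143^1.852·0.587^4.8704) = 3.916 m

h_f ≈ 3.92 m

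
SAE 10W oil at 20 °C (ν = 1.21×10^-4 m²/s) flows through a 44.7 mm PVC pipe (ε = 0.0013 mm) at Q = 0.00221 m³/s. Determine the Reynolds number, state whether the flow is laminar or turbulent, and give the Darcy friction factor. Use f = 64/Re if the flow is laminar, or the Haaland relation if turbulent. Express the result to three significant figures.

Re ≈ 520; laminar; f = 64/Re ≈ 0.123

V = 4Q/(πD²) = 1.408 m/s
Re = VD/ν = 1.408·0.0447/1.21×10^-4 = 520
Re < 2300 → laminar → f = 64/Re = 0.1230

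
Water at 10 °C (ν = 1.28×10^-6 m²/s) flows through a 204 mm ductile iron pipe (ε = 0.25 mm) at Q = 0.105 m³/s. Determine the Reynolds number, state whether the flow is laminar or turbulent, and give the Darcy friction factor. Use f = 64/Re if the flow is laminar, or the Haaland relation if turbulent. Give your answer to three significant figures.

Re ≈ 5.12×10^5; turbulent; f ≈ 0.0211

V = 4Q/(πD²) = 3.212 m/s
Re = VD/ν = 3.212·0.204/1.28×10^-6 = 5.12×10^5
Re > 4000 → turbulent; ε/D = 0.00123
Haaland: f = 0.02113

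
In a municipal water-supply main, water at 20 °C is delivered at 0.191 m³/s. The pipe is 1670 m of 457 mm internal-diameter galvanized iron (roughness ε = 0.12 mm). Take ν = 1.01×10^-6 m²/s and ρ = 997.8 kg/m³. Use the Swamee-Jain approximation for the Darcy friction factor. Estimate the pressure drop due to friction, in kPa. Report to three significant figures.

Δp ≈ 39.6 kPa

V = 4Q/(πD²) = 4·0.191/(π·0.457²) = 1.164 m/s
Re = VD/ν = 1.164·0.457/1.01×10^-6 = 5.27×10^5 → turbulent
ε/D = 0.12/457 = 2.63×10^-4
Swamee-Jain: f = 0.01601
h_f = f(L/D)V²/(2g) = 0.01601·(1670/0.457)·1.164²/(2·9.81) = 4.042 m
Δp = ρg·h_f = 997.8·9.81·4.042 = 39.56 kPa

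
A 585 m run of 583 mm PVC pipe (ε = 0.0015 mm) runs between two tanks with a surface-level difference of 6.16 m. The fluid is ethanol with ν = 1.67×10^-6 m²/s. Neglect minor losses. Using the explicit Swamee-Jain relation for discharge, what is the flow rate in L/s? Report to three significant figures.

Q ≈ 865 L/s

Swamee-Jain (Type II): Q = -0.965·√(gD⁵h_f/L)·ln[ε/(3.7D) + √(3.17ν²L/(gD³h_f))]
√(gD⁵h_f/L) = √(9.81·0.583⁵·6.16/585) = 0.08341
ε/(3.7D) = 6.95×10^-7; √(3.17ν²L/(gD³h_f)) = 2.08×10^-5
Q = -0.965·0.08341·ln(2.148×10^-5) = 0.8652 m³/s
Check: V = 3.24 m/s, Re = 1.13×10^6, f = 0.01144, h_f = 6.15 m ≈ 6.16 m ✓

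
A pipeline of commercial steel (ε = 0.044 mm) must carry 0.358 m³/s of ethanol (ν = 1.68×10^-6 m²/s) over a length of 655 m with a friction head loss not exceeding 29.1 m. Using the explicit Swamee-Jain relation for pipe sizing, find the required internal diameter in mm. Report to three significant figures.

Swamee-Jain (Type III): D = 0.66·[ε^1.25·(LQ²/(gh_f))^4.75 + ν·Q^9.4·(L/(gh_f))^5.2]^0.04
LQ²/(gh_f) = 0.2941; L/(gh_f) = 2.294
Term 1 = ε^1.25·(…)^4.75 = 1.07×10^-8; Term 2 = ν·Q^9.4·(…)^5.2 = 8.08×10^-9
D = 0.66·(1.07×10^-8 + 8.08×10^-9)^0.04 = 0.3240 m = 324 mm
Check: V = 4.34 m/s, Re = 8.38×10^5, f = 0.01419, h_f = 27.6 m ≈ 29.1 m ✓

D ≈ 324 mm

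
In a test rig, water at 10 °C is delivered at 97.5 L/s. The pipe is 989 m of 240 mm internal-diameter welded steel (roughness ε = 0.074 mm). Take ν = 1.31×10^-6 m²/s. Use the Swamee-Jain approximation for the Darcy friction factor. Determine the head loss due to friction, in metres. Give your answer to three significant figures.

V = 4Q/(πD²) = 4·0.0975/(π·0.240²) = 2.155 m/s
Re = VD/ν = 2.155·0.240/1.31×10^-6 = 3.95×10^5 → turbulent
ε/D = 0.074/240 = 3.08×10^-4
Swamee-Jain: f = 0.01672
h_f = f(L/D)V²/(2g) = 0.01672·(989/0.240)·2.155²/(2·9.81) = 16.32 m

h_f ≈ 16.3 m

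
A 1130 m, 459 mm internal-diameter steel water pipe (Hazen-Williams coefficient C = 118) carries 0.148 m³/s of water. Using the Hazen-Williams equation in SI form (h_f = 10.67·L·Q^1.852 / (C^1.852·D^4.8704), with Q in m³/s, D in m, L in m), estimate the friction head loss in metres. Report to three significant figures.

h_f = 10.67·1130·0.148^1.852 / (118^1.852·0.459^4.8704) = 2.262 m

h_f ≈ 2.26 m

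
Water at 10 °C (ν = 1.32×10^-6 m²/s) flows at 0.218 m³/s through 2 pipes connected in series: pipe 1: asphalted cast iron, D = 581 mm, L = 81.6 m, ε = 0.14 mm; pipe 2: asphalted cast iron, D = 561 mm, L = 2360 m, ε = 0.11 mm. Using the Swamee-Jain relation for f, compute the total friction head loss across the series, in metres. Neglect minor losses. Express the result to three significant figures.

H ≈ 2.73 m

Pipe 1: V = 0.8223 m/s, Re = 3.62×10^5, ε/D = 2.41×10^-4, f = 0.01633, h_1 = f(L/D)V²/2g = 0.07902 m
Pipe 2: V = 0.8819 m/s, Re = 3.75×10^5, ε/D = 1.96×10^-4, f = 0.01590, h_2 = f(L/D)V²/2g = 2.651 m
Series → Q common, losses add: H = Σh = 2.730 m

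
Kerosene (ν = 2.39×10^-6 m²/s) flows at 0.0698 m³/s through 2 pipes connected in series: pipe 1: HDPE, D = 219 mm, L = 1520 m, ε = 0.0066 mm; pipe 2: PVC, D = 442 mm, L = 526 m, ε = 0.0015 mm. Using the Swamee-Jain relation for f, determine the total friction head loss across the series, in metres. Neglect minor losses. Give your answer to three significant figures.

Pipe 1: V = 1.853 m/s, Re = 1.70×10^5, ε/D = 3.01×10^-5, f = 0.01629, h_1 = f(L/D)V²/2g = 19.78 m
Pipe 2: V = 0.4549 m/s, Re = 8.41×10^4, ε/D = 3.39×10^-6, f = 0.01854, h_2 = f(L/D)V²/2g = 0.2328 m
Series → Q common, losses add: H = Σh = 20.02 m

H ≈ 20.0 m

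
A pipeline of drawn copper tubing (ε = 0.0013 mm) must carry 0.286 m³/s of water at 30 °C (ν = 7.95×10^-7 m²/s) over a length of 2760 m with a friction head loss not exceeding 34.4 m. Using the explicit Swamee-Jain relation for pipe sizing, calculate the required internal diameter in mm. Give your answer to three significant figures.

D ≈ 364 mm

Swamee-Jain (Type III): D = 0.66·[ε^1.25·(LQ²/(gh_f))^4.75 + ν·Q^9.4·(L/(gh_f))^5.2]^0.04
LQ²/(gh_f) = 0.6690; L/(gh_f) = 8.179
Term 1 = ε^1.25·(…)^4.75 = 6.50×10^-9; Term 2 = ν·Q^9.4·(…)^5.2 = 3.44×10^-7
D = 0.66·(6.50×10^-9 + 3.44×10^-7)^0.04 = 0.3642 m = 364 mm
Check: V = 2.75 m/s, Re = 1.26×10^6, f = 0.01128, h_f = 32.8 m ≈ 34.4 m ✓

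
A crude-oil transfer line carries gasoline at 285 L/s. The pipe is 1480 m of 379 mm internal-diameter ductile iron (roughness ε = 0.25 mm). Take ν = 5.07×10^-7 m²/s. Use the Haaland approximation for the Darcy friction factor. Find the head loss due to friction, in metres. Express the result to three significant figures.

V = 4Q/(πD²) = 4·0.285/(π·0.379²) = 2.526 m/s
Re = VD/ν = 2.526·0.379/5.07×10^-7 = 1.89×10^6 → turbulent
ε/D = 0.25/379 = 6.60×10^-4
Haaland: f = 0.01802
h_f = f(L/D)V²/(2g) = 0.01802·(1480/0.379)·2.526²/(2·9.81) = 22.89 m

h_f ≈ 22.9 m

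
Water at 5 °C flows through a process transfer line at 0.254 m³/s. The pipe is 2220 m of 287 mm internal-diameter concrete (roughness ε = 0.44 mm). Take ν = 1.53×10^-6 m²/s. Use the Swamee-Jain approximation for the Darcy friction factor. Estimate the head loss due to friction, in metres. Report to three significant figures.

V = 4Q/(πD²) = 4·0.254/(π·0.287²) = 3.926 m/s
Re = VD/ν = 3.926·0.287/1.53×10^-6 = 7.36×10^5 → turbulent
ε/D = 0.44/287 = 0.00153
Swamee-Jain: f = 0.02225
h_f = f(L/D)V²/(2g) = 0.02225·(2220/0.287)·3.926²/(2·9.81) = 135.2 m

h_f ≈ 135 m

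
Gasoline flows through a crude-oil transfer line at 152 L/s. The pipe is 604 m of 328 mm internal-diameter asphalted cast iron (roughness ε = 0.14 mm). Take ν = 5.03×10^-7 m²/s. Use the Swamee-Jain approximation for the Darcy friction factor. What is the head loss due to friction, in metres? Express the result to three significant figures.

V = 4Q/(πD²) = 4·0.152/(π·0.328²) = 1.799 m/s
Re = VD/ν = 1.799·0.328/5.03×10^-7 = 1.17×10^6 → turbulent
ε/D = 0.14/328 = 4.27×10^-4
Swamee-Jain: f = 0.01670
h_f = f(L/D)V²/(2g) = 0.01670·(604/0.328)·1.799²/(2·9.81) = 5.072 m

h_f ≈ 5.07 m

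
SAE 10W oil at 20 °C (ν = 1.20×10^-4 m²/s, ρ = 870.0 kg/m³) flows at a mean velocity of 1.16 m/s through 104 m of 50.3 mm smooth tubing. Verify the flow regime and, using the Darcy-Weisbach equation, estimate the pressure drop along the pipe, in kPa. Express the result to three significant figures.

Re = VD/ν = 1.16·0.05030/1.20×10^-4 = 486 → laminar (Re < 2300)
f = 64/Re = 0.1316
h_f = f(L/D)V²/(2g) = 0.1316·(104/0.05030)·1.16²/(2·9.81) = 18.66 m
Δp = ρg·h_f = 870.0·9.81·18.66 = 159.3 kPa

Δp ≈ 159 kPa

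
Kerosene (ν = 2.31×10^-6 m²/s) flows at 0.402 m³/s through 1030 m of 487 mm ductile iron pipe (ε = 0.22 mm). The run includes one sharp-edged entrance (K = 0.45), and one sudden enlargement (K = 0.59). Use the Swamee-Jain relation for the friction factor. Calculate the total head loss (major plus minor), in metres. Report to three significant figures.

H_L ≈ 9.06 m

V = 4Q/(πD²) = 2.158 m/s; V²/2g = 0.2374 m
Re = 4.55×10^5, ε/D = 4.52×10^-4 → f = 0.01756 (Swamee-Jain)
Major: h_f = f(L/D)·V²/2g = 0.01756·2115·0.2374 = 8.816 m
Minor: ΣK = 1.04; h_m = ΣK·V²/2g = 0.2469 m
Total H_L = 8.816 + 0.2469 = 9.062 m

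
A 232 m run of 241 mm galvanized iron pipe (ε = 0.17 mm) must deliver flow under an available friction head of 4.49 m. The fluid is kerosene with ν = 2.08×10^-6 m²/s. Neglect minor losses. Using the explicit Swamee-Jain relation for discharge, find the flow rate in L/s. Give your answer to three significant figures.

Swamee-Jain (Type II): Q = -0.965·√(gD⁵h_f/L)·ln[ε/(3.7D) + √(3.17ν²L/(gD³h_f))]
√(gD⁵h_f/L) = √(9.81·0.241⁵·4.49/232) = 0.01242
ε/(3.7D) = 1.91×10^-4; √(3.17ν²L/(gD³h_f)) = 7.18×10^-5
Q = -0.965·0.01242·ln(2.625×10^-4) = 0.09885 m³/s
Check: V = 2.17 m/s, Re = 2.51×10^5, f = 0.01963, h_f = 4.52 m ≈ 4.49 m ✓

Q ≈ 98.9 L/s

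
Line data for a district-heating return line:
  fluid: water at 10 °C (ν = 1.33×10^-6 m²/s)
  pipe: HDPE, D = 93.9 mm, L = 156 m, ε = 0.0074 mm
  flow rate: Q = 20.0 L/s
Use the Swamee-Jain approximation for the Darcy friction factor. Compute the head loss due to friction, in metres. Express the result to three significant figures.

h_f ≈ 11.4 m

V = 4Q/(πD²) = 4·0.0200/(π·0.0939²) = 2.888 m/s
Re = VD/ν = 2.888·0.0939/1.33×10^-6 = 2.04×10^5 → turbulent
ε/D = 0.0074/93.9 = 7.88×10^-5
Swamee-Jain: f = 0.01617
h_f = f(L/D)V²/(2g) = 0.01617·(156/0.0939)·2.888²/(2·9.81) = 11.42 m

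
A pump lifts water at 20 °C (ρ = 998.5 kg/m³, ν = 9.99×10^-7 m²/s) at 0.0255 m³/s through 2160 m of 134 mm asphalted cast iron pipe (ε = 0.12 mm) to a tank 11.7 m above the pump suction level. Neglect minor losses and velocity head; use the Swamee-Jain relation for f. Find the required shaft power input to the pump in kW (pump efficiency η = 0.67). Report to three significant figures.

V = 4Q/(πD²) = 1.808 m/s; Re = 2.43×10^5; ε/D = 8.96×10^-4; f = 0.02053
h_f = f(L/D)V²/2g = 55.14 m
Total head H = z + h_f = 11.7 + 55.14 = 66.84 m
P_hyd = ρgQH = 998.5·9.81·0.0255·66.84 = 16.70 kW
P_shaft = P_hyd/η = 16.70/0.67 = 24.92 kW

P_shaft ≈ 24.9 kW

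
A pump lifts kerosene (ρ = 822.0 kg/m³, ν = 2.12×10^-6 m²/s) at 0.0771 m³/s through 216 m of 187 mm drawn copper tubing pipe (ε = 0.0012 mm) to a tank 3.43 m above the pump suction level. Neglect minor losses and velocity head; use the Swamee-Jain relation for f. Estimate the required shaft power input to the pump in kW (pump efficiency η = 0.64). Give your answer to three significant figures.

V = 4Q/(πD²) = 2.807 m/s; Re = 2.48×10^5; ε/D = 6.42×10^-6; f = 0.01497
h_f = f(L/D)V²/2g = 6.947 m
Total head H = z + h_f = 3.43 + 6.947 = 10.38 m
P_hyd = ρgQH = 822.0·9.81·0.0771·10.38 = 6.451 kW
P_shaft = P_hyd/η = 6.451/0.64 = 10.08 kW

P_shaft ≈ 10.1 kW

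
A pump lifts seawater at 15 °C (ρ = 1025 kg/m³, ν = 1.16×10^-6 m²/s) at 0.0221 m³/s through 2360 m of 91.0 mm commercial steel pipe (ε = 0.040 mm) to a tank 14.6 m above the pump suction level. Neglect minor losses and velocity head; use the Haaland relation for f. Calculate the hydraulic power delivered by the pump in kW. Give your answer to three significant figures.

P_hyd ≈ 63.9 kW

V = 4Q/(πD²) = 3.398 m/s; Re = 2.67×10^5; ε/D = 4.40×10^-4; f = 0.01787
h_f = f(L/D)V²/2g = 272.7 m
Total head H = z + h_f = 14.6 + 272.7 = 287.3 m
P_hyd = ρgQH = 1025·9.81·0.0221·287.3 = 63.85 kW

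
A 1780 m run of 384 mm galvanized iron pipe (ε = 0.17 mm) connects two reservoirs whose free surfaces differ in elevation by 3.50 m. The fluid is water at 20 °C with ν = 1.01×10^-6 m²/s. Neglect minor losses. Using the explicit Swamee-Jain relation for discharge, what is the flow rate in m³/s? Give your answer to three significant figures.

Swamee-Jain (Type II): Q = -0.965·√(gD⁵h_f/L)·ln[ε/(3.7D) + √(3.17ν²L/(gD³h_f))]
√(gD⁵h_f/L) = √(9.81·0.384⁵·3.50/1780) = 0.01269
ε/(3.7D) = 1.20×10^-4; √(3.17ν²L/(gD³h_f)) = 5.44×10^-5
Q = -0.965·0.01269·ln(1.741×10^-4) = 0.1060 m³/s
Check: V = 0.915 m/s, Re = 3.48×10^5, f = 0.01780, h_f = 3.52 m ≈ 3.50 m ✓

Q ≈ 0.106 m³/s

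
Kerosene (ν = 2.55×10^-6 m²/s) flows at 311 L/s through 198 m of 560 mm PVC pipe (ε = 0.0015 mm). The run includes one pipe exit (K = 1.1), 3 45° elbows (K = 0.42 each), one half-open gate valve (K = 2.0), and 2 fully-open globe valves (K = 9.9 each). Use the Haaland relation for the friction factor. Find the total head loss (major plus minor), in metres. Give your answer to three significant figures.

V = 4Q/(πD²) = 1.263 m/s; V²/2g = 0.08126 m
Re = 2.77×10^5, ε/D = 2.68×10^-6 → f = 0.01458 (Haaland)
Major: h_f = f(L/D)·V²/2g = 0.01458·353.6·0.08126 = 0.4188 m
Minor: ΣK = 24.2; h_m = ΣK·V²/2g = 1.963 m
Total H_L = 0.4188 + 1.963 = 2.382 m

H_L ≈ 2.38 m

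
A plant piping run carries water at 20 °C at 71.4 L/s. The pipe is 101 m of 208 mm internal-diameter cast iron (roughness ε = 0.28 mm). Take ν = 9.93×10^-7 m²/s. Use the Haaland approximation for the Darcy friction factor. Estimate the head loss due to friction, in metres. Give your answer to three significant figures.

h_f ≈ 2.37 m

V = 4Q/(πD²) = 4·0.0714/(π·0.208²) = 2.101 m/s
Re = VD/ν = 2.101·0.208/9.93×10^-7 = 4.40×10^5 → turbulent
ε/D = 0.28/208 = 0.00135
Haaland: f = 0.02166
h_f = f(L/D)V²/(2g) = 0.02166·(101/0.208)·2.101²/(2·9.81) = 2.367 m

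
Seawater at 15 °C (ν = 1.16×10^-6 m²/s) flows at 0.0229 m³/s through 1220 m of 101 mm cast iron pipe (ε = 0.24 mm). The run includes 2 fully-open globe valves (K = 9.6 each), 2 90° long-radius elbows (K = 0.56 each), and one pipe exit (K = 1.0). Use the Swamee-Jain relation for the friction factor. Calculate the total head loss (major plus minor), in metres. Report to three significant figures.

V = 4Q/(πD²) = 2.858 m/s; V²/2g = 0.4164 m
Re = 2.49×10^5, ε/D = 0.00238 → f = 0.02533 (Swamee-Jain)
Major: h_f = f(L/D)·V²/2g = 0.02533·12079·0.4164 = 127.4 m
Minor: ΣK = 21.3; h_m = ΣK·V²/2g = 8.878 m
Total H_L = 127.4 + 8.878 = 136.3 m

H_L ≈ 136 m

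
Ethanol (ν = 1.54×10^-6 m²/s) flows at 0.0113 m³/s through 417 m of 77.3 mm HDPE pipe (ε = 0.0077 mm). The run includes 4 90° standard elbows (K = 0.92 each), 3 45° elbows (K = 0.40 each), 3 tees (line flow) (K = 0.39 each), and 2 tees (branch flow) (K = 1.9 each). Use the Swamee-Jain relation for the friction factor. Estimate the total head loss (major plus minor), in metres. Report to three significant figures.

H_L ≈ 31.3 m

V = 4Q/(πD²) = 2.408 m/s; V²/2g = 0.2955 m
Re = 1.21×10^5, ε/D = 9.96×10^-5 → f = 0.01783 (Swamee-Jain)
Major: h_f = f(L/D)·V²/2g = 0.01783·5395·0.2955 = 28.42 m
Minor: ΣK = 9.85; h_m = ΣK·V²/2g = 2.911 m
Total H_L = 28.42 + 2.911 = 31.33 m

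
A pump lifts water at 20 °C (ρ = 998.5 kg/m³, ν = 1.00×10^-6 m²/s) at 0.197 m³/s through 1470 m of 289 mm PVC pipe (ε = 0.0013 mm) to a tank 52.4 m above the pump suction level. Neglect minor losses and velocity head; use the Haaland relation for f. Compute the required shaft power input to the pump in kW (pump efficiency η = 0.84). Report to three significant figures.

V = 4Q/(πD²) = 3.003 m/s; Re = 8.68×10^5; ε/D = 4.50×10^-6; f = 0.01194
h_f = f(L/D)V²/2g = 27.91 m
Total head H = z + h_f = 52.4 + 27.91 = 80.31 m
P_hyd = ρgQH = 998.5·9.81·0.197·80.31 = 155.0 kW
P_shaft = P_hyd/η = 155.0/0.84 = 184.5 kW

P_shaft ≈ 184 kW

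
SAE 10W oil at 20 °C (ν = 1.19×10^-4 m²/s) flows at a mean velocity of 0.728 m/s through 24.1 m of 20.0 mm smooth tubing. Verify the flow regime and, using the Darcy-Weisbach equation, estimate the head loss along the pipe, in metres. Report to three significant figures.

Re = VD/ν = 0.728·0.02000/1.19×10^-4 = 122 → laminar (Re < 2300)
f = 64/Re = 0.5231
h_f = f(L/D)V²/(2g) = 0.5231·(24.1/0.02000)·0.728²/(2·9.81) = 17.03 m

h_f ≈ 17.0 m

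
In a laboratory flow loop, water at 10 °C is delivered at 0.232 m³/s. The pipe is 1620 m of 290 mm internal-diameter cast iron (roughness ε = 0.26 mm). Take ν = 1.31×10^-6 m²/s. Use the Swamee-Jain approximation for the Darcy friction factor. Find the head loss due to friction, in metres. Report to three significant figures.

h_f ≈ 69.0 m

V = 4Q/(πD²) = 4·0.232/(π·0.290²) = 3.512 m/s
Re = VD/ν = 3.512·0.290/1.31×10^-6 = 7.78×10^5 → turbulent
ε/D = 0.26/290 = 8.97×10^-4
Swamee-Jain: f = 0.01965
h_f = f(L/D)V²/(2g) = 0.01965·(1620/0.290)·3.512²/(2·9.81) = 69.01 m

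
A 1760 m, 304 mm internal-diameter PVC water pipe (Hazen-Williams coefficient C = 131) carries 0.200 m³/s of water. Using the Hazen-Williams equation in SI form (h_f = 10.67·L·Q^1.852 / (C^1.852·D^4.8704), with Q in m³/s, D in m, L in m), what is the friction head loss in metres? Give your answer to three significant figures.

h_f = 10.67·1760·0.200^1.852 / (131^1.852·0.304^4.8704) = 37.72 m

h_f ≈ 37.7 m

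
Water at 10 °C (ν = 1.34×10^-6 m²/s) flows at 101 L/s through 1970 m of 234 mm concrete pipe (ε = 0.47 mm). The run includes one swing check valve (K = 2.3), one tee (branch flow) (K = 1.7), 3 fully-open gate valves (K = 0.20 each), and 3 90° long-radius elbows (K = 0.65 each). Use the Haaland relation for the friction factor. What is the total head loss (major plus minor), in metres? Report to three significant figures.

H_L ≈ 58.4 m

V = 4Q/(πD²) = 2.349 m/s; V²/2g = 0.2811 m
Re = 4.10×10^5, ε/D = 0.00201 → f = 0.02388 (Haaland)
Major: h_f = f(L/D)·V²/2g = 0.02388·8419·0.2811 = 56.53 m
Minor: ΣK = 6.55; h_m = ΣK·V²/2g = 1.841 m
Total H_L = 56.53 + 1.841 = 58.37 m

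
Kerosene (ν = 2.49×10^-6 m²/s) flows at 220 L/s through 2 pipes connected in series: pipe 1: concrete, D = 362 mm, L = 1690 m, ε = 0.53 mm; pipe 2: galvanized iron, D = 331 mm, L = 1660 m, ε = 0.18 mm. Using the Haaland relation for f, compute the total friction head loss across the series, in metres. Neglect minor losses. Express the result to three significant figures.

Pipe 1: V = 2.138 m/s, Re = 3.11×10^5, ε/D = 0.00146, f = 0.02227, h_1 = f(L/D)V²/2g = 24.21 m
Pipe 2: V = 2.557 m/s, Re = 3.40×10^5, ε/D = 5.44×10^-4, f = 0.01819, h_2 = f(L/D)V²/2g = 30.39 m
Series → Q common, losses add: H = Σh = 54.60 m

H ≈ 54.6 m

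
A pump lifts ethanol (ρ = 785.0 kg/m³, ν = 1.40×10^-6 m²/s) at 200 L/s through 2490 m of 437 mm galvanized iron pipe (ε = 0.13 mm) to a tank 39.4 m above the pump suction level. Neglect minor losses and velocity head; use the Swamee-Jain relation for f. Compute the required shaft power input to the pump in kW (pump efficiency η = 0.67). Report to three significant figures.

P_shaft ≈ 110 kW

V = 4Q/(πD²) = 1.333 m/s; Re = 4.16×10^5; ε/D = 2.97×10^-4; f = 0.01657
h_f = f(L/D)V²/2g = 8.559 m
Total head H = z + h_f = 39.4 + 8.559 = 47.96 m
P_hyd = ρgQH = 785.0·9.81·0.200·47.96 = 73.86 kW
P_shaft = P_hyd/η = 73.86/0.67 = 110.2 kW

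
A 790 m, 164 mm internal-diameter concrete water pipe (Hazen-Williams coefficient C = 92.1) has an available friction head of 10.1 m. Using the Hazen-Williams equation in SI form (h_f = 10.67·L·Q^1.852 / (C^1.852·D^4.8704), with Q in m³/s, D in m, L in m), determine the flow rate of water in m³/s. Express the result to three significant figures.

Rearranging: Q = [h_f·C^1.852·D^4.8704 / (10.67·L)]^(1/1.852)
Q = [10.1·92.1^1.852·0.164^4.8704 / (10.67·790)]^0.540 = 0.02099 m³/s

Q ≈ 0.0210 m³/s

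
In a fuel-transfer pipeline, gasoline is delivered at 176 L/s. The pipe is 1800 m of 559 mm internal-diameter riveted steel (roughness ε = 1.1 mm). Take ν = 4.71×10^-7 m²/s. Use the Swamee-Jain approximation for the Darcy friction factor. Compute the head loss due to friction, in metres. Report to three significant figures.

V = 4Q/(πD²) = 4·0.176/(π·0.559²) = 0.7171 m/s
Re = VD/ν = 0.7171·0.559/4.71×10^-7 = 8.51×10^5 → turbulent
ε/D = 1.1/559 = 0.00197
Swamee-Jain: f = 0.02362
h_f = f(L/D)V²/(2g) = 0.02362·(1800/0.559)·0.7171²/(2·9.81) = 1.994 m

h_f ≈ 1.99 m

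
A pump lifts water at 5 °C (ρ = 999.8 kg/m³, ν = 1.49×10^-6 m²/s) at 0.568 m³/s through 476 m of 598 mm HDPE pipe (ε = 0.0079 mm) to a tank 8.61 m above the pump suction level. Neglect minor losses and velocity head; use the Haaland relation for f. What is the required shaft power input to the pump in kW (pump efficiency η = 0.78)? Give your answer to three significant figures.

P_shaft ≈ 76.0 kW

V = 4Q/(πD²) = 2.022 m/s; Re = 8.12×10^5; ε/D = 1.32×10^-5; f = 0.01221
h_f = f(L/D)V²/2g = 2.027 m
Total head H = z + h_f = 8.61 + 2.027 = 10.64 m
P_hyd = ρgQH = 999.8·9.81·0.568·10.64 = 59.26 kW
P_shaft = P_hyd/η = 59.26/0.78 = 75.97 kW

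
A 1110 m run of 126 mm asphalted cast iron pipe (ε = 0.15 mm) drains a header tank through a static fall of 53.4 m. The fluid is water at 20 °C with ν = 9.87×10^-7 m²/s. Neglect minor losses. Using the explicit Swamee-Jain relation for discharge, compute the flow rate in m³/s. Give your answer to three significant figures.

Q ≈ 0.0294 m³/s

Swamee-Jain (Type II): Q = -0.965·√(gD⁵h_f/L)·ln[ε/(3.7D) + √(3.17ν²L/(gD³h_f))]
√(gD⁵h_f/L) = √(9.81·0.126⁵·53.4/1110) = 0.003871
ε/(3.7D) = 3.22×10^-4; √(3.17ν²L/(gD³h_f)) = 5.72×10^-5
Q = -0.965·0.003871·ln(3.789×10^-4) = 0.02943 m³/s
Check: V = 2.36 m/s, Re = 3.01×10^5, f = 0.02150, h_f = 53.8 m ≈ 53.4 m ✓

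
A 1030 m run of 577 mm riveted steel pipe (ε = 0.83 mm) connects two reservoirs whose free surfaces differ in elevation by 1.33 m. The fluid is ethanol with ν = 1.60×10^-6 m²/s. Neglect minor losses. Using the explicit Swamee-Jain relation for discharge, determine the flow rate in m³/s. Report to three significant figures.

Swamee-Jain (Type II): Q = -0.965·√(gD⁵h_f/L)·ln[ε/(3.7D) + √(3.17ν²L/(gD³h_f))]
√(gD⁵h_f/L) = √(9.81·0.577⁵·1.33/1030) = 0.02846
ε/(3.7D) = 3.89×10^-4; √(3.17ν²L/(gD³h_f)) = 5.77×10^-5
Q = -0.965·0.02846·ln(4.465×10^-4) = 0.2119 m³/s
Check: V = 0.810 m/s, Re = 2.92×10^5, f = 0.02242, h_f = 1.34 m ≈ 1.33 m ✓

Q ≈ 0.212 m³/s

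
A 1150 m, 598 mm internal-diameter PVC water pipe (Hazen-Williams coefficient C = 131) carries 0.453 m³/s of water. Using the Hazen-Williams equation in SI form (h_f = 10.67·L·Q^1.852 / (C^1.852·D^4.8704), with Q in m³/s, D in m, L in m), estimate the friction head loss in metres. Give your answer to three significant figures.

h_f = 10.67·1150·0.453^1.852 / (131^1.852·0.598^4.8704) = 4.153 m

h_f ≈ 4.15 m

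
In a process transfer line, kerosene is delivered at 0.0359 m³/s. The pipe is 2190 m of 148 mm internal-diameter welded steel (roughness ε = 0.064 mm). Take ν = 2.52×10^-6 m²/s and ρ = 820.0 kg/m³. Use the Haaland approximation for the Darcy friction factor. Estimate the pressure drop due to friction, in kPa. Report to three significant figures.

V = 4Q/(πD²) = 4·0.0359/(π·0.148²) = 2.087 m/s
Re = VD/ν = 2.087·0.148/2.52×10^-6 = 1.23×10^5 → turbulent
ε/D = 0.064/148 = 4.32×10^-4
Haaland: f = 0.01927
h_f = f(L/D)V²/(2g) = 0.01927·(2190/0.148)·2.087²/(2·9.81) = 63.28 m
Δp = ρg·h_f = 820.0·9.81·63.28 = 509.1 kPa

Δp ≈ 509 kPa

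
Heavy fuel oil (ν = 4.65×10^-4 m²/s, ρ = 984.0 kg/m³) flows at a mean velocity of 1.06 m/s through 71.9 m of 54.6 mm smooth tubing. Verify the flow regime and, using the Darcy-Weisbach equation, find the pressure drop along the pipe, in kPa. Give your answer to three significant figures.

Re = VD/ν = 1.06·0.05460/4.65×10^-4 = 124 → laminar (Re < 2300)
f = 64/Re = 0.5142
h_f = f(L/D)V²/(2g) = 0.5142·(71.9/0.05460)·1.06²/(2·9.81) = 38.78 m
Δp = ρg·h_f = 984.0·9.81·38.78 = 374.3 kPa

Δp ≈ 374 kPa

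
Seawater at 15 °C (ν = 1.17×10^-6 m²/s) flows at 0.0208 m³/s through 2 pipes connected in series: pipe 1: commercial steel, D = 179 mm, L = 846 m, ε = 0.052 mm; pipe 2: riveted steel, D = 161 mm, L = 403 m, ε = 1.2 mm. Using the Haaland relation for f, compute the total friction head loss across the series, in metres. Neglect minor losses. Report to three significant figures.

H ≈ 7.70 m

Pipe 1: V = 0.8265 m/s, Re = 1.26×10^5, ε/D = 2.91×10^-4, f = 0.01850, h_1 = f(L/D)V²/2g = 3.045 m
Pipe 2: V = 1.022 m/s, Re = 1.41×10^5, ε/D = 0.00745, f = 0.03494, h_2 = f(L/D)V²/2g = 4.654 m
Series → Q common, losses add: H = Σh = 7.698 m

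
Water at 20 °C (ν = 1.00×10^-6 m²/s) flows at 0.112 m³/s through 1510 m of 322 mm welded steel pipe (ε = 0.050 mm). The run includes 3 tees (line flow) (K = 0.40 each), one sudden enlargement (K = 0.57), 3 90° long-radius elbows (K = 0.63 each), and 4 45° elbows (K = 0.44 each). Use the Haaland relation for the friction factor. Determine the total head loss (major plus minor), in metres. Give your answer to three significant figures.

V = 4Q/(πD²) = 1.375 m/s; V²/2g = 0.09641 m
Re = 4.43×10^5, ε/D = 1.55×10^-4 → f = 0.01503 (Haaland)
Major: h_f = f(L/D)·V²/2g = 0.01503·4689·0.09641 = 6.796 m
Minor: ΣK = 5.42; h_m = ΣK·V²/2g = 0.5226 m
Total H_L = 6.796 + 0.5226 = 7.319 m

H_L ≈ 7.32 m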